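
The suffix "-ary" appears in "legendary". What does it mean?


Suffix: -ary
Example: legendary (legend + -ary)
Meaning = relating to


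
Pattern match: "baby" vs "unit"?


Pattern of "baby": [0, 1, 0, 2]
Pattern of "unit": [0, 1, 2, 3]
Patterns do not match
Same pattern = No


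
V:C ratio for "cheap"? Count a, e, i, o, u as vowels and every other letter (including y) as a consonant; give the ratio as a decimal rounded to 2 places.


Word: "cheap"
Vowels (a,e,i,o,u): 2
Consonants: 3
Ratio = 2/3
= 0.67


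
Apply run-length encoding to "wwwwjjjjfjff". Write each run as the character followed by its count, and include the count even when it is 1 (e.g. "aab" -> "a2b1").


String: "wwwwjjjjfjff"
Scanning for consecutive runs:
  'w' x 4
  'j' x 4
  'f' x 1
  'j' x 1
  'f' x 2
RLE = "w4j4f1j1f2"


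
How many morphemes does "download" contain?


Word: "download"
Morphemes: down- / load
Each morpheme carries meaning
= 2 morphemes


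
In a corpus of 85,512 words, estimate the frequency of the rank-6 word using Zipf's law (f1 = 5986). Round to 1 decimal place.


Zipf's law: f(r) = f(1) / r
f(1) = 5986
f(6) = 5986 / 6
= 997.7 occurrences


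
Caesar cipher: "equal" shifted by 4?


Word: "equal"
Shift: 4
Each letter → (letter + shift) mod 26:
  'e' (4) + 4 = 8 → 'i'
  'q' (16) + 4 = 20 → 'u'
  'u' (20) + 4 = 24 → 'y'
  'a' (0) + 4 = 4 → 'e'
  'l' (11) + 4 = 15 → 'p'
Result = "iuyep"


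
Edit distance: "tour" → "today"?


Word 1: "tour" (length 4)
Word 2: "today" (length 5)
One optimal edit sequence (insert/delete/substitute each cost 1):
  1. keep 't'
  2. keep 'o'
  3. insert 'd'  (+1)
  4. substitute 'u' -> 'a'  (+1)
  5. substitute 'r' -> 'y'  (+1)
Total edit operations: 3
Edit distance = 3


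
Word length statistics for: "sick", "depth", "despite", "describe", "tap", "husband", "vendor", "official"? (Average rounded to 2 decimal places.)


Lengths: "sick"=4, "depth"=5, "despite"=7, "describe"=8, "tap"=3, "husband"=7, "vendor"=6, "official"=8
Sum = 48, Count = 8
Average = 48/8 = 6.00
= avg=6.00, min=3, max=8


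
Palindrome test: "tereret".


Word: "tereret"
Reversed: "tereret"
Forward == Backward? tereret == tereret
Palindrome = Yes


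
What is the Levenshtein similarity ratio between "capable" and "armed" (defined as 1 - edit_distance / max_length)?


Word 1: "capable" (length 7)
Word 2: "armed" (length 5)
One optimal edit sequence:
  1. delete 'c'  (+1)
  2. keep 'a'
  3. delete 'p'  (+1)
  4. substitute 'a' -> 'r'  (+1)
  5. substitute 'b' -> 'm'  (+1)
  6. substitute 'l' -> 'e'  (+1)
  7. substitute 'e' -> 'd'  (+1)
Edit distance = 6
Max length = max(7, 5) = 7
Similarity = 1 - 6/7
= 0.1429


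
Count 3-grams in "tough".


Word: "tough" (length 5)
Number of 3-grams = length - 3 + 1 = 5 - 3 + 1
= 3


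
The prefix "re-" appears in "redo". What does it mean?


Prefix: re-
Example: redo = re- + do
Meaning = again


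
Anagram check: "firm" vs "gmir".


Word 1: "firm" → sorted: fimr
Word 2: "gmir" → sorted: gimr
Same letters? fimr != gimr
Anagram = No


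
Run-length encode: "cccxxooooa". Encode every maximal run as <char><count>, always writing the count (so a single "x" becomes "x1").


String: "cccxxooooa"
Scanning for consecutive runs:
  'c' x 3
  'x' x 2
  'o' x 4
  'a' x 1
RLE = "c3x2o4a1"


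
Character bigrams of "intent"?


Word: "intent" (length 6)
Number of bigrams = 6 - 2 + 1 = 5
  Position 0: "in"
  Position 1: "nt"
  Position 2: "te"
  Position 3: "en"
  Position 4: "nt"
Bigrams = "in", "nt", "te", "en", "nt"


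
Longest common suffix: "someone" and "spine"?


Word 1: "someone"
Word 2: "spine"
Comparing from end:
  Pos -1: 'e' == 'e'
  Pos -2: 'n' == 'n'
  Pos -3: 'o' != 'i' (stop)
LCS = "ne" (length 2)


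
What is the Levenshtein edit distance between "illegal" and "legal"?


Word 1: "illegal" (length 7)
Word 2: "legal" (length 5)
One optimal edit sequence (insert/delete/substitute each cost 1):
  1. delete 'i'  (+1)
  2. delete 'l'  (+1)
  3. keep 'l'
  4. keep 'e'
  5. keep 'g'
  6. keep 'a'
  7. keep 'l'
Total edit operations: 2
Edit distance = 2


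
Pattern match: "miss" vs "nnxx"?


Pattern of "miss": [0, 1, 2, 2]
Pattern of "nnxx": [0, 0, 1, 1]
Patterns do not match
Same pattern = No


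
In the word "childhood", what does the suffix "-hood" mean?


Suffix: -hood
Example: childhood (child + -hood)
Meaning = state / condition


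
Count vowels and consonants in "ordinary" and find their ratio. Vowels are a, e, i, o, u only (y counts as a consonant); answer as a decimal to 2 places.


Word: "ordinary"
Vowels (a,e,i,o,u): 3
Consonants: 5
Ratio = 3/5
= 0.60


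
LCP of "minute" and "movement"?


Word 1: "minute"
Word 2: "movement"
Comparing from start:
  Pos 0: 'm' == 'm'
  Pos 1: 'i' != 'o' (stop)
LCP = "m" (length 1)


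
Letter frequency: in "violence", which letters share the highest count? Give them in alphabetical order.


Word: "violence"
Letter counts:
  'c': 1
  'e': 2
  'i': 1
  'l': 1
  'n': 1
  'o': 1
  'v': 1
Maximum count = 2
Most frequent = 'e' (2 times each)


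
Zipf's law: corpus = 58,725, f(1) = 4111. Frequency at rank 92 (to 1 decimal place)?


Zipf's law: f(r) = f(1) / r
f(1) = 4111
f(92) = 4111 / 92
= 44.7 occurrences


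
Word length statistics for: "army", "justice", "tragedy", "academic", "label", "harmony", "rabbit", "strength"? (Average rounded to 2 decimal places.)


Lengths: "army"=4, "justice"=7, "tragedy"=7, "academic"=8, "label"=5, "harmony"=7, "rabbit"=6, "strength"=8
Sum = 52, Count = 8
Average = 52/8 = 6.50
= avg=6.50, min=4, max=8


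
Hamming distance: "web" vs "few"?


Comparing character by character (same length = 3):
  Pos 0: 'w' vs 'f' !=
  Pos 1: 'e' vs 'e' =
  Pos 2: 'b' vs 'w' !=
Hamming distance = 2


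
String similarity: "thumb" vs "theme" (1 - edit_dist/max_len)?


Word 1: "thumb" (length 5)
Word 2: "theme" (length 5)
One optimal edit sequence:
  1. keep 't'
  2. keep 'h'
  3. substitute 'u' -> 'e'  (+1)
  4. keep 'm'
  5. substitute 'b' -> 'e'  (+1)
Edit distance = 2
Max length = max(5, 5) = 5
Similarity = 1 - 2/5
= 0.6000


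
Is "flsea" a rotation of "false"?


Word: "false", Candidate: "flsea"
Method: check if candidate is substring of word+word
"falsefalse" contains "flsea"? No
Is rotation = No


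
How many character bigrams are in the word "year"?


Word: "year" (length 4)
Number of 2-grams = length - 2 + 1 = 4 - 2 + 1
= 3


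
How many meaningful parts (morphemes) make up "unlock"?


Word: "unlock"
Morphemes: un- / lock
Each morpheme carries meaning
= 2 morphemes


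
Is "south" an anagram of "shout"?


Word 1: "shout" → sorted: hostu
Word 2: "south" → sorted: hostu
Same letters? hostu == hostu
Anagram = Yes


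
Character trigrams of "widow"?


Word: "widow" (length 5)
Number of trigrams = 5 - 3 + 1 = 3
  Position 0: "wid"
  Position 1: "ido"
  Position 2: "dow"
Trigrams = "wid", "ido", "dow"


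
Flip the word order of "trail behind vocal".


Original: "trail behind vocal"
Words (1..n): trail | behind | vocal
Reversed (n..1): vocal | behind | trail
Result = "vocal behind trail"


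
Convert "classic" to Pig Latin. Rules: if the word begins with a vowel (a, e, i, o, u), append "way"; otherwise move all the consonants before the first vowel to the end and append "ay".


Word: "classic"
Starts with consonant(s) → move to end, add 'ay'
Consonant cluster: "cl"
Pig Latin = "assicclay"


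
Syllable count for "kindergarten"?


Word: "kindergarten"
Syllable breakdown: kin / der / gar / ten
Counting: 4 parts
= 4 syllables


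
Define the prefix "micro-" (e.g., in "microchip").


Prefix: micro-
Example: microchip (micro- + chip)
Meaning = small


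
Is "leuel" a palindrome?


Word: "leuel"
Reversed: "leuel"
Forward == Backward? leuel == leuel
Palindrome = Yes


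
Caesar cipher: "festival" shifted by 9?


Word: "festival"
Shift: 9
Each letter → (letter + shift) mod 26:
  'f' (5) + 9 = 14 → 'o'
  'e' (4) + 9 = 13 → 'n'
  's' (18) + 9 = 1 → 'b'
  't' (19) + 9 = 2 → 'c'
  'i' (8) + 9 = 17 → 'r'
  'v' (21) + 9 = 4 → 'e'
  'a' (0) + 9 = 9 → 'j'
  'l' (11) + 9 = 20 → 'u'
Result = "onbcreju"


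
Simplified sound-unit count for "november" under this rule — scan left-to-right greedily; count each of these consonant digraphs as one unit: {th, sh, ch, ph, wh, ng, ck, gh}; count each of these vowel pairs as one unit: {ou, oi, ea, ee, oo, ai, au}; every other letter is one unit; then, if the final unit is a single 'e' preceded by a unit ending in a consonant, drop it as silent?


Word: "november" (8 letters)
Left-to-right scan:
  1. 'n' (letter)
  2. 'o' (letter)
  3. 'v' (letter)
  4. 'e' (letter)
  5. 'm' (letter)
  6. 'b' (letter)
  7. 'e' (letter)
  8. 'r' (letter)
Units from scan: 8
Sound units = 8 units


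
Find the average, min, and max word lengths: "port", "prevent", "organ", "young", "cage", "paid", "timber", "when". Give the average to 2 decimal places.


Lengths: "port"=4, "prevent"=7, "organ"=5, "young"=5, "cage"=4, "paid"=4, "timber"=6, "when"=4
Sum = 39, Count = 8
Average = 39/8 = 4.88
= avg=4.88, min=4, max=7


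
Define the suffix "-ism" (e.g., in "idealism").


Suffix: -ism
As in: idealism -> ideal + -ism
Meaning = belief / practice


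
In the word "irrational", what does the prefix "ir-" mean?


Prefix: ir-
Example: irrational = ir- + rational
Meaning = not


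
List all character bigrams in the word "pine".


Word: "pine" (length 4)
Number of bigrams = 4 - 2 + 1 = 3
  Position 0: "pi"
  Position 1: "in"
  Position 2: "ne"
Bigrams = "pi", "in", "ne"


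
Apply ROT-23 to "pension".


Word: "pension"
Shift: 23
Each letter → (letter + shift) mod 26:
  'p' (15) + 23 = 12 → 'm'
  'e' (4) + 23 = 1 → 'b'
  'n' (13) + 23 = 10 → 'k'
  's' (18) + 23 = 15 → 'p'
  'i' (8) + 23 = 5 → 'f'
  'o' (14) + 23 = 11 → 'l'
  'n' (13) + 23 = 10 → 'k'
Result = "mbkpflk"


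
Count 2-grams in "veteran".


Word: "veteran" (length 7)
Number of 2-grams = length - 2 + 1 = 7 - 2 + 1
= 6


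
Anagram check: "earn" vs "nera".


Word 1: "earn" → sorted: aenr
Word 2: "nera" → sorted: aenr
Same letters? aenr == aenr
Anagram = Yes


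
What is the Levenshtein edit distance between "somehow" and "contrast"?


Word 1: "somehow" (length 7)
Word 2: "contrast" (length 8)
One optimal edit sequence (insert/delete/substitute each cost 1):
  1. substitute 's' -> 'c'  (+1)
  2. keep 'o'
  3. insert 'n'  (+1)
  4. substitute 'm' -> 't'  (+1)
  5. substitute 'e' -> 'r'  (+1)
  6. substitute 'h' -> 'a'  (+1)
  7. substitute 'o' -> 's'  (+1)
  8. substitute 'w' -> 't'  (+1)
Total edit operations: 7
Edit distance = 7


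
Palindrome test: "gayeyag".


Word: "gayeyag"
Reversed: "gayeyag"
Forward == Backward? gayeyag == gayeyag
Palindrome = Yes


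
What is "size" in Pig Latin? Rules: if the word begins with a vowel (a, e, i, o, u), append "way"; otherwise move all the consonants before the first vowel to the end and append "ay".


Word: "size"
Starts with consonant(s) → move to end, add 'ay'
Consonant cluster: "s"
Pig Latin = "izesay"


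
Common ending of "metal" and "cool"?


Word 1: "metal"
Word 2: "cool"
Comparing from end:
  Pos -1: 'l' == 'l'
  Pos -2: 'a' != 'o' (stop)
LCS = "l" (length 1)


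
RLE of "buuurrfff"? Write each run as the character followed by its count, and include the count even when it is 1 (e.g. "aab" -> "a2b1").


String: "buuurrfff"
Scanning for consecutive runs:
  'b' x 1
  'u' x 3
  'r' x 2
  'f' x 3
RLE = "b1u3r2f3"


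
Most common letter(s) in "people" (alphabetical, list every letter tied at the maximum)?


Word: "people"
Letter counts:
  'e': 2
  'l': 1
  'o': 1
  'p': 2
Maximum count = 2
Most frequent = 'e', 'p' (2 times each)


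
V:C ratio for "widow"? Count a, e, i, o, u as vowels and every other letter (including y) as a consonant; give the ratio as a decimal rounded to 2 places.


Word: "widow"
Vowels (a,e,i,o,u): 2
Consonants: 3
Ratio = 2/3
= 0.67


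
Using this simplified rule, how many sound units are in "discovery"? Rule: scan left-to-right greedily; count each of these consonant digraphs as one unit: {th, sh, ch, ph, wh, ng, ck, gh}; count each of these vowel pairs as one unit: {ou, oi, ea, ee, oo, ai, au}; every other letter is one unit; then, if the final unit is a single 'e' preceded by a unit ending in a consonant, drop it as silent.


Word: "discovery" (9 letters)
Left-to-right scan:
  1. 'd' (letter)
  2. 'i' (letter)
  3. 's' (letter)
  4. 'c' (letter)
  5. 'o' (letter)
  6. 'v' (letter)
  7. 'e' (letter)
  8. 'r' (letter)
  9. 'y' (letter)
Units from scan: 9
Sound units = 9 units


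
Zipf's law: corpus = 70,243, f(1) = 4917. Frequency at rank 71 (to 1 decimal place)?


Zipf's law: f(r) = f(1) / r
f(1) = 4917
f(71) = 4917 / 71
= 69.3 occurrences


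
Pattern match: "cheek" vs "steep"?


Pattern of "cheek": [0, 1, 2, 2, 3]
Pattern of "steep": [0, 1, 2, 2, 3]
Patterns match
Same pattern = Yes


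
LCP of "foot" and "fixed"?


Word 1: "foot"
Word 2: "fixed"
Comparing from start:
  Pos 0: 'f' == 'f'
  Pos 1: 'o' != 'i' (stop)
LCP = "f" (length 1)


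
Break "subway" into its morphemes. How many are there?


Word: "subway"
Morphemes: sub- / way
Each morpheme carries meaning
= 2 morphemes


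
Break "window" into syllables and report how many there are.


Word: "window"
Syllable breakdown: win · dow
Counting: 2 parts
= 2 syllables


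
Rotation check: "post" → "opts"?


Word: "post", Candidate: "opts"
Method: check if candidate is substring of word+word
"postpost" contains "opts"? No
Is rotation = No


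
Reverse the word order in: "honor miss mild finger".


Original: "honor miss mild finger"
Words (1..n): honor | miss | mild | finger
Reversed (n..1): finger | mild | miss | honor
Result = "finger mild miss honor"


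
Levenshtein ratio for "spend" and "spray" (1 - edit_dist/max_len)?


Word 1: "spend" (length 5)
Word 2: "spray" (length 5)
One optimal edit sequence:
  1. keep 's'
  2. keep 'p'
  3. substitute 'e' -> 'r'  (+1)
  4. substitute 'n' -> 'a'  (+1)
  5. substitute 'd' -> 'y'  (+1)
Edit distance = 3
Max length = max(5, 5) = 5
Similarity = 1 - 3/5
= 0.4000


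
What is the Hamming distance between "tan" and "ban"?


Comparing character by character (same length = 3):
  Pos 0: 't' vs 'b' !=
  Pos 1: 'a' vs 'a' =
  Pos 2: 'n' vs 'n' =
Hamming distance = 1


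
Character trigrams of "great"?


Word: "great" (length 5)
Number of trigrams = 5 - 3 + 1 = 3
  Position 0: "gre"
  Position 1: "rea"
  Position 2: "eat"
Trigrams = "gre", "rea", "eat"


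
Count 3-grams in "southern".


Word: "southern" (length 8)
Number of 3-grams = length - 3 + 1 = 8 - 3 + 1
= 6


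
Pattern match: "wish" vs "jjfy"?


Pattern of "wish": [0, 1, 2, 3]
Pattern of "jjfy": [0, 0, 1, 2]
Patterns do not match
Same pattern = No


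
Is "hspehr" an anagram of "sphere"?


Word 1: "sphere" → sorted: eehprs
Word 2: "hspehr" → sorted: ehhprs
Same letters? eehprs != ehhprs
Anagram = No


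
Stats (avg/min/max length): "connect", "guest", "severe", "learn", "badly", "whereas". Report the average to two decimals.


Lengths: "connect"=7, "guest"=5, "severe"=6, "learn"=5, "badly"=5, "whereas"=7
Sum = 35, Count = 6
Average = 35/6 = 5.83
= avg=5.83, min=5, max=7


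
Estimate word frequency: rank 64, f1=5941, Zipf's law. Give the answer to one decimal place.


Zipf's law: f(r) = f(1) / r
f(1) = 5941
f(64) = 5941 / 64
= 92.8 occurrences


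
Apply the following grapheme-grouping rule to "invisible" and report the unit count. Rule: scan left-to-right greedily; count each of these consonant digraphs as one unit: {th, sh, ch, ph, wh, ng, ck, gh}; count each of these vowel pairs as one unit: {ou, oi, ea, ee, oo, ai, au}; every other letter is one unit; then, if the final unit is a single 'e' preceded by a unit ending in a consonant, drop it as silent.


Word: "invisible" (9 letters)
Left-to-right scan:
  1. 'i' (letter)
  2. 'n' (letter)
  3. 'v' (letter)
  4. 'i' (letter)
  5. 's' (letter)
  6. 'i' (letter)
  7. 'b' (letter)
  8. 'l' (letter)
  9. 'e' (letter)
Units from scan: 9
Final unit is 'e' after a consonant -> drop as silent (-1)
Sound units = 8 units


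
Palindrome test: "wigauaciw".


Word: "wigauaciw"
Reversed: "wicauagiw"
Forward == Backward? wigauaciw != wicauagiw
Palindrome = No


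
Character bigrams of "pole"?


Word: "pole" (length 4)
Number of bigrams = 4 - 2 + 1 = 3
  Position 0: "po"
  Position 1: "ol"
  Position 2: "le"
Bigrams = "po", "ol", "le"


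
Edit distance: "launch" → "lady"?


Word 1: "launch" (length 6)
Word 2: "lady" (length 4)
One optimal edit sequence (insert/delete/substitute each cost 1):
  1. keep 'l'
  2. keep 'a'
  3. delete 'u'  (+1)
  4. delete 'n'  (+1)
  5. substitute 'c' -> 'd'  (+1)
  6. substitute 'h' -> 'y'  (+1)
Total edit operations: 4
Edit distance = 4


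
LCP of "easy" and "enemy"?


Word 1: "easy"
Word 2: "enemy"
Comparing from start:
  Pos 0: 'e' == 'e'
  Pos 1: 'a' != 'n' (stop)
LCP = "e" (length 1)


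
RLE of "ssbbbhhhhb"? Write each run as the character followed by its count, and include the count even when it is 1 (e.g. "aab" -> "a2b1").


String: "ssbbbhhhhb"
Scanning for consecutive runs:
  's' x 2
  'b' x 3
  'h' x 4
  'b' x 1
RLE = "s2b3h4b1"


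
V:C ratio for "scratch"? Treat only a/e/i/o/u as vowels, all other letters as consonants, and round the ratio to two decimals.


Word: "scratch"
Vowels (a,e,i,o,u): 1
Consonants: 6
Ratio = 1/6
= 0.17


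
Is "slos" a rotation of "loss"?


Word: "loss", Candidate: "slos"
Method: check if candidate is substring of word+word
"lossloss" contains "slos"? Yes
Is rotation = Yes


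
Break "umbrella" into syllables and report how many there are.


Word: "umbrella"
Syllable breakdown: um-brel-la
Counting: 3 parts
= 3 syllables


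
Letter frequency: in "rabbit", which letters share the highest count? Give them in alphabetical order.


Word: "rabbit"
Letter counts:
  'a': 1
  'b': 2
  'i': 1
  'r': 1
  't': 1
Maximum count = 2
Most frequent = 'b' (2 times each)


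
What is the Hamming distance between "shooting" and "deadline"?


Comparing character by character (same length = 8):
  Pos 0: 's' vs 'd' !=
  Pos 1: 'h' vs 'e' !=
  Pos 2: 'o' vs 'a' !=
  Pos 3: 'o' vs 'd' !=
  Pos 4: 't' vs 'l' !=
  Pos 5: 'i' vs 'i' =
  Pos 6: 'n' vs 'n' =
  Pos 7: 'g' vs 'e' !=
Hamming distance = 6


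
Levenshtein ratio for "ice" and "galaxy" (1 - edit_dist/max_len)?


Word 1: "ice" (length 3)
Word 2: "galaxy" (length 6)
One optimal edit sequence:
  1. insert 'g'  (+1)
  2. insert 'a'  (+1)
  3. insert 'l'  (+1)
  4. substitute 'i' -> 'a'  (+1)
  5. substitute 'c' -> 'x'  (+1)
  6. substitute 'e' -> 'y'  (+1)
Edit distance = 6
Max length = max(3, 6) = 6
Similarity = 1 - 6/6
= 0.0000


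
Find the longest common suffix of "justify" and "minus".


Word 1: "justify"
Word 2: "minus"
Comparing from end:
  Pos -1: 'y' != 's' (stop)
LCS = "" (length 0)


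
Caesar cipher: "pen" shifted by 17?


Word: "pen"
Shift: 17
Each letter → (letter + shift) mod 26:
  'p' (15) + 17 = 6 → 'g'
  'e' (4) + 17 = 21 → 'v'
  'n' (13) + 17 = 4 → 'e'
Result = "gve"


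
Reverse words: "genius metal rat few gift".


Original: "genius metal rat few gift"
Words (1..n): genius | metal | rat | few | gift
Reversed (n..1): gift | few | rat | metal | genius
Result = "gift few rat metal genius"


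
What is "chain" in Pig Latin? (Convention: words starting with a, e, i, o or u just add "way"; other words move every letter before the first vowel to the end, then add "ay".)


Word: "chain"
Starts with consonant(s) → move to end, add 'ay'
Consonant cluster: "ch"
Pig Latin = "ainchay"


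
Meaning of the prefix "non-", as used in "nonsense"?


Prefix: non-
As in: nonsense -> non- + sense
Meaning = not


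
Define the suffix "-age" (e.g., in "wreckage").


Suffix: -age
As in: wreckage -> wreck + -age
Meaning = result / collection


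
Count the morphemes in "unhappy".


Word: "unhappy"
Morphemes: un- + happy
Each morpheme carries meaning
= 2 morphemes


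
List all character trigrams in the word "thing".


Word: "thing" (length 5)
Number of trigrams = 5 - 3 + 1 = 3
  Position 0: "thi"
  Position 1: "hin"
  Position 2: "ing"
Trigrams = "thi", "hin", "ing"


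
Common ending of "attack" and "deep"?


Word 1: "attack"
Word 2: "deep"
Comparing from end:
  Pos -1: 'k' != 'p' (stop)
LCS = "" (length 0)


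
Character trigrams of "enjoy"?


Word: "enjoy" (length 5)
Number of trigrams = 5 - 3 + 1 = 3
  Position 0: "enj"
  Position 1: "njo"
  Position 2: "joy"
Trigrams = "enj", "njo", "joy"


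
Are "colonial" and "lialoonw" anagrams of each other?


Word 1: "colonial" → sorted: acillnoo
Word 2: "lialoonw" → sorted: aillnoow
Same letters? acillnoo != aillnoow
Anagram = No


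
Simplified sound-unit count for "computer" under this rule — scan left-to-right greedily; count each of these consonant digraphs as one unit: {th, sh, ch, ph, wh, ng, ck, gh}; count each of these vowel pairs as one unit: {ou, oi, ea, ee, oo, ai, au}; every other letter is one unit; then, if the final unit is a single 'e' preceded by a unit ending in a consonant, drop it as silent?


Word: "computer" (8 letters)
Left-to-right scan:
  [1] 'c' (letter)
  [2] 'o' (letter)
  [3] 'm' (letter)
  [4] 'p' (letter)
  [5] 'u' (letter)
  [6] 't' (letter)
  [7] 'e' (letter)
  [8] 'r' (letter)
Units from scan: 8
Sound units = 8 units


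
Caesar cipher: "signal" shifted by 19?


Word: "signal"
Shift: 19
Each letter → (letter + shift) mod 26:
  's' (18) + 19 = 11 → 'l'
  'i' (8) + 19 = 1 → 'b'
  'g' (6) + 19 = 25 → 'z'
  'n' (13) + 19 = 6 → 'g'
  'a' (0) + 19 = 19 → 't'
  'l' (11) + 19 = 4 → 'e'
Result = "lbzgte"


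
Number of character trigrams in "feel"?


Word: "feel" (length 4)
Number of 3-grams = length - 3 + 1 = 4 - 3 + 1
= 2


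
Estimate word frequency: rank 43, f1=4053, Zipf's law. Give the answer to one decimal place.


Zipf's law: f(r) = f(1) / r
f(1) = 4053
f(43) = 4053 / 43
= 94.3 occurrences


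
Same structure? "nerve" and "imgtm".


Pattern of "nerve": [0, 1, 2, 3, 1]
Pattern of "imgtm": [0, 1, 2, 3, 1]
Patterns match
Same pattern = Yes


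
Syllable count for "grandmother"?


Word: "grandmother"
Syllable breakdown: grand | moth | er
Counting: 3 parts
= 3 syllables


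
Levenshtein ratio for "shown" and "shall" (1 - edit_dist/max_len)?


Word 1: "shown" (length 5)
Word 2: "shall" (length 5)
One optimal edit sequence:
  1. keep 's'
  2. keep 'h'
  3. substitute 'o' -> 'a'  (+1)
  4. substitute 'w' -> 'l'  (+1)
  5. substitute 'n' -> 'l'  (+1)
Edit distance = 3
Max length = max(5, 5) = 5
Similarity = 1 - 3/5
= 0.4000


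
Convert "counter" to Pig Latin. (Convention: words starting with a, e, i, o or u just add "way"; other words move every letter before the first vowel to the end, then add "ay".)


Word: "counter"
Starts with consonant(s) → move to end, add 'ay'
Consonant cluster: "c"
Pig Latin = "ountercay"


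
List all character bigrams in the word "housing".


Word: "housing" (length 7)
Number of bigrams = 7 - 2 + 1 = 6
  Position 0: "ho"
  Position 1: "ou"
  Position 2: "us"
  Position 3: "si"
  Position 4: "in"
  Position 5: "ng"
Bigrams = "ho", "ou", "us", "si", "in", "ng"


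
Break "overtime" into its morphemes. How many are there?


Word: "overtime"
Morphemes: over- | time
Each morpheme carries meaning
= 2 morphemes


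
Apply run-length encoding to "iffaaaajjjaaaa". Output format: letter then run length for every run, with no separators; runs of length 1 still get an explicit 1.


String: "iffaaaajjjaaaa"
Scanning for consecutive runs:
  'i' x 1
  'f' x 2
  'a' x 4
  'j' x 3
  'a' x 4
RLE = "i1f2a4j3a4"


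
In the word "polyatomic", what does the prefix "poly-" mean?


Prefix: poly-
Example: polyatomic = poly- + atomic
Meaning = many


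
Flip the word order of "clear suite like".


Original: "clear suite like"
Words (1..n): clear | suite | like
Reversed (n..1): like | suite | clear
Result = "like suite clear"


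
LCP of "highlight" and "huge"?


Word 1: "highlight"
Word 2: "huge"
Comparing from start:
  Pos 0: 'h' == 'h'
  Pos 1: 'i' != 'u' (stop)
LCP = "h" (length 1)


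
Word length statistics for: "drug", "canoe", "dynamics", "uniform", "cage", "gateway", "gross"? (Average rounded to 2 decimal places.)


Lengths: "drug"=4, "canoe"=5, "dynamics"=8, "uniform"=7, "cage"=4, "gateway"=7, "gross"=5
Sum = 40, Count = 7
Average = 40/7 = 5.71
= avg=5.71, min=4, max=8


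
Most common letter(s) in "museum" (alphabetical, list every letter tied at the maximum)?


Word: "museum"
Letter counts:
  'e': 1
  'm': 2
  's': 1
  'u': 2
Maximum count = 2
Most frequent = 'm', 'u' (2 times each)


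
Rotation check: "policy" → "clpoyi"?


Word: "policy", Candidate: "clpoyi"
Method: check if candidate is substring of word+word
"policypolicy" contains "clpoyi"? No
Is rotation = No


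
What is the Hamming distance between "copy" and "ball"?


Comparing character by character (same length = 4):
  Pos 0: 'c' vs 'b' !=
  Pos 1: 'o' vs 'a' !=
  Pos 2: 'p' vs 'l' !=
  Pos 3: 'y' vs 'l' !=
Hamming distance = 4


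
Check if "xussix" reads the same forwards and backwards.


Word: "xussix"
Reversed: "xissux"
Forward == Backward? xussix != xissux
Palindrome = No


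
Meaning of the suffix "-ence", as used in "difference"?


Suffix: -ence
Example: difference (differ + -ence)
Meaning = state of


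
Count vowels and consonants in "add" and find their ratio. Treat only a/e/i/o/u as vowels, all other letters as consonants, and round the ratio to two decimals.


Word: "add"
Vowels (a,e,i,o,u): 1
Consonants: 2
Ratio = 1/2
= 0.50


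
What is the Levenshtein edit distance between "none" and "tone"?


Word 1: "none" (length 4)
Word 2: "tone" (length 4)
One optimal edit sequence (insert/delete/substitute each cost 1):
  1. substitute 'n' -> 't'  (+1)
  2. keep 'o'
  3. keep 'n'
  4. keep 'e'
Total edit operations: 1
Edit distance = 1


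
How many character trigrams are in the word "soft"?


Word: "soft" (length 4)
Number of 3-grams = length - 3 + 1 = 4 - 3 + 1
= 2


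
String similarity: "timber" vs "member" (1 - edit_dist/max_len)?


Word 1: "timber" (length 6)
Word 2: "member" (length 6)
One optimal edit sequence:
  1. substitute 't' -> 'm'  (+1)
  2. substitute 'i' -> 'e'  (+1)
  3. keep 'm'
  4. keep 'b'
  5. keep 'e'
  6. keep 'r'
Edit distance = 2
Max length = max(6, 6) = 6
Similarity = 1 - 2/6
= 0.6667


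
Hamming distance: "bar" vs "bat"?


Comparing character by character (same length = 3):
  Pos 0: 'b' vs 'b' =
  Pos 1: 'a' vs 'a' =
  Pos 2: 'r' vs 't' !=
Hamming distance = 1


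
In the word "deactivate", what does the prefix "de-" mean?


Prefix: de-
Example: deactivate = de- + activate
Meaning = remove / reverse


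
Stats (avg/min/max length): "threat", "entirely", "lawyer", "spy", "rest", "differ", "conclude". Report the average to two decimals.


Lengths: "threat"=6, "entirely"=8, "lawyer"=6, "spy"=3, "rest"=4, "differ"=6, "conclude"=8
Sum = 41, Count = 7
Average = 41/7 = 5.86
= avg=5.86, min=3, max=8


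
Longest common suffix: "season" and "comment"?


Word 1: "season"
Word 2: "comment"
Comparing from end:
  Pos -1: 'n' != 't' (stop)
LCS = "" (length 0)


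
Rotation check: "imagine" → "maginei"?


Word: "imagine", Candidate: "maginei"
Method: check if candidate is substring of word+word
"imagineimagine" contains "maginei"? Yes
Is rotation = Yes


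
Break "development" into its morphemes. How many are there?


Word: "development"
Morphemes: develop | -ment
Each morpheme carries meaning
= 2 morphemes


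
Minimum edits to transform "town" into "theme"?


Word 1: "town" (length 4)
Word 2: "theme" (length 5)
One optimal edit sequence (insert/delete/substitute each cost 1):
  1. keep 't'
  2. insert 'h'  (+1)
  3. substitute 'o' -> 'e'  (+1)
  4. substitute 'w' -> 'm'  (+1)
  5. substitute 'n' -> 'e'  (+1)
Total edit operations: 4
Edit distance = 4


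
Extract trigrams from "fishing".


Word: "fishing" (length 7)
Number of trigrams = 7 - 3 + 1 = 5
  Position 0: "fis"
  Position 1: "ish"
  Position 2: "shi"
  Position 3: "hin"
  Position 4: "ing"
Trigrams = "fis", "ish", "shi", "hin", "ing"


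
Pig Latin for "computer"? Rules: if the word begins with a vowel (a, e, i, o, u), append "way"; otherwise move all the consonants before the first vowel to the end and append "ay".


Word: "computer"
Starts with consonant(s) → move to end, add 'ay'
Consonant cluster: "c"
Pig Latin = "omputercay"


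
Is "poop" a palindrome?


Word: "poop"
Reversed: "poop"
Forward == Backward? poop == poop
Palindrome = Yes


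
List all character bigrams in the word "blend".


Word: "blend" (length 5)
Number of bigrams = 5 - 2 + 1 = 4
  Position 0: "bl"
  Position 1: "le"
  Position 2: "en"
  Position 3: "nd"
Bigrams = "bl", "le", "en", "nd"


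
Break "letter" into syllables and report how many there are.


Word: "letter"
Syllable breakdown: let-ter
Counting: 2 parts
= 2 syllables


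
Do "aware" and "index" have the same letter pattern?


Pattern of "aware": [0, 1, 0, 2, 3]
Pattern of "index": [0, 1, 2, 3, 4]
Patterns do not match
Same pattern = No


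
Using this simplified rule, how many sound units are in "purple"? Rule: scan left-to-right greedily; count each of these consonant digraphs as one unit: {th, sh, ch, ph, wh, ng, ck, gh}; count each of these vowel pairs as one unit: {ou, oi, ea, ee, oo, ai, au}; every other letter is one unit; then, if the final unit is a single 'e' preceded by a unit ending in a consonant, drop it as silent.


Word: "purple" (6 letters)
Left-to-right scan:
  1. 'p' (letter)
  2. 'u' (letter)
  3. 'r' (letter)
  4. 'p' (letter)
  5. 'l' (letter)
  6. 'e' (letter)
Units from scan: 6
Final unit is 'e' after a consonant -> drop as silent (-1)
Sound units = 5 units


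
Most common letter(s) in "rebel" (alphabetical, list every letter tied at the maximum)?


Word: "rebel"
Letter counts:
  'b': 1
  'e': 2
  'l': 1
  'r': 1
Maximum count = 2
Most frequent = 'e' (2 times each)


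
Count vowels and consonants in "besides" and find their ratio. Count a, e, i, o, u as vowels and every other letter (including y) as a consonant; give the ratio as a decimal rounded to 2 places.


Word: "besides"
Vowels (a,e,i,o,u): 3
Consonants: 4
Ratio = 3/4
= 0.75


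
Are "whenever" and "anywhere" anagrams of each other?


Word 1: "whenever" → sorted: eeehnrvw
Word 2: "anywhere" → sorted: aeehnrwy
Same letters? eeehnrvw != aeehnrwy
Anagram = No


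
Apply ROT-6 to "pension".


Word: "pension"
Shift: 6
Each letter → (letter + shift) mod 26:
  'p' (15) + 6 = 21 → 'v'
  'e' (4) + 6 = 10 → 'k'
  'n' (13) + 6 = 19 → 't'
  's' (18) + 6 = 24 → 'y'
  'i' (8) + 6 = 14 → 'o'
  'o' (14) + 6 = 20 → 'u'
  'n' (13) + 6 = 19 → 't'
Result = "vktyout"


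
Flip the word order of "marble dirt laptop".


Original: "marble dirt laptop"
Words (1..n): marble | dirt | laptop
Reversed (n..1): laptop | dirt | marble
Result = "laptop dirt marble"


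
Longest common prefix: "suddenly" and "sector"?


Word 1: "suddenly"
Word 2: "sector"
Comparing from start:
  Pos 0: 's' == 's'
  Pos 1: 'u' != 'e' (stop)
LCP = "s" (length 1)


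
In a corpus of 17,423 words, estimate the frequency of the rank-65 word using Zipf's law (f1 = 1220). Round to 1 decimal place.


Zipf's law: f(r) = f(1) / r
f(1) = 1220
f(65) = 1220 / 65
= 18.8 occurrences


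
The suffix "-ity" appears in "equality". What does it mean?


Suffix: -ity
As in: equality -> equal + -ity
Meaning = quality of


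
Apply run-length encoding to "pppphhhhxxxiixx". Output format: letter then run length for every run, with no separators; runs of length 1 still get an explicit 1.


String: "pppphhhhxxxiixx"
Scanning for consecutive runs:
  'p' x 4
  'h' x 4
  'x' x 3
  'i' x 2
  'x' x 2
RLE = "p4h4x3i2x2"


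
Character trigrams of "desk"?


Word: "desk" (length 4)
Number of trigrams = 4 - 3 + 1 = 2
  Position 0: "des"
  Position 1: "esk"
Trigrams = "des", "esk"


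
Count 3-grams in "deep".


Word: "deep" (length 4)
Number of 3-grams = length - 3 + 1 = 4 - 3 + 1
= 2


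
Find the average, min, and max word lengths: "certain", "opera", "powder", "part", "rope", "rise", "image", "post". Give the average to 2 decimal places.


Lengths: "certain"=7, "opera"=5, "powder"=6, "part"=4, "rope"=4, "rise"=4, "image"=5, "post"=4
Sum = 39, Count = 8
Average = 39/8 = 4.88
= avg=4.88, min=4, max=7


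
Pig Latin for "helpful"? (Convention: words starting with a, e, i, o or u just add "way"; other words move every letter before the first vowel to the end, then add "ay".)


Word: "helpful"
Starts with consonant(s) → move to end, add 'ay'
Consonant cluster: "h"
Pig Latin = "elpfulhay"


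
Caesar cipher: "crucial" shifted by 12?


Word: "crucial"
Shift: 12
Each letter → (letter + shift) mod 26:
  'c' (2) + 12 = 14 → 'o'
  'r' (17) + 12 = 3 → 'd'
  'u' (20) + 12 = 6 → 'g'
  'c' (2) + 12 = 14 → 'o'
  'i' (8) + 12 = 20 → 'u'
  'a' (0) + 12 = 12 → 'm'
  'l' (11) + 12 = 23 → 'x'
Result = "odgoumx"


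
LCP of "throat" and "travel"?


Word 1: "throat"
Word 2: "travel"
Comparing from start:
  Pos 0: 't' == 't'
  Pos 1: 'h' != 'r' (stop)
LCP = "t" (length 1)


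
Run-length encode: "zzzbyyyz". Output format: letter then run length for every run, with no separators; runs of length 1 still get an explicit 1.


String: "zzzbyyyz"
Scanning for consecutive runs:
  'z' x 3
  'b' x 1
  'y' x 3
  'z' x 1
RLE = "z3b1y3z1"


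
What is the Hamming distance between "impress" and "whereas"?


Comparing character by character (same length = 7):
  Pos 0: 'i' vs 'w' !=
  Pos 1: 'm' vs 'h' !=
  Pos 2: 'p' vs 'e' !=
  Pos 3: 'r' vs 'r' =
  Pos 4: 'e' vs 'e' =
  Pos 5: 's' vs 'a' !=
  Pos 6: 's' vs 's' =
Hamming distance = 4


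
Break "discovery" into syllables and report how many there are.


Word: "discovery"
Syllable breakdown: dis · cov · er · y
Counting: 4 parts
= 4 syllables


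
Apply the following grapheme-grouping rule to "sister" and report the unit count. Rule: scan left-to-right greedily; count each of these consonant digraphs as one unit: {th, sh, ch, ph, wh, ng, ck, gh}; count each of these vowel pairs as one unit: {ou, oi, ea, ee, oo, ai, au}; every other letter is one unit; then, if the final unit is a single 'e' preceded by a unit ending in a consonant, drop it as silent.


Word: "sister" (6 letters)
Left-to-right scan:
  (1) 's' (letter)
  (2) 'i' (letter)
  (3) 's' (letter)
  (4) 't' (letter)
  (5) 'e' (letter)
  (6) 'r' (letter)
Units from scan: 6
Sound units = 6 units


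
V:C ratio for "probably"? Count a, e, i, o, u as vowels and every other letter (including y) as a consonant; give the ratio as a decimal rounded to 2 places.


Word: "probably"
Vowels (a,e,i,o,u): 2
Consonants: 6
Ratio = 2/6
= 0.33


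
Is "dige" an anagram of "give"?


Word 1: "give" → sorted: egiv
Word 2: "dige" → sorted: degi
Same letters? egiv != degi
Anagram = No


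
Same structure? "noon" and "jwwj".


Pattern of "noon": [0, 1, 1, 0]
Pattern of "jwwj": [0, 1, 1, 0]
Patterns match
Same pattern = Yes


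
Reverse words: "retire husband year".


Original: "retire husband year"
Words (1..n): retire | husband | year
Reversed (n..1): year | husband | retire
Result = "year husband retire"


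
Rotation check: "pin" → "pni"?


Word: "pin", Candidate: "pni"
Method: check if candidate is substring of word+word
"pinpin" contains "pni"? No
Is rotation = No


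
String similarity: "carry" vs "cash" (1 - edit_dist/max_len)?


Word 1: "carry" (length 5)
Word 2: "cash" (length 4)
One optimal edit sequence:
  1. keep 'c'
  2. keep 'a'
  3. delete 'r'  (+1)
  4. substitute 'r' -> 's'  (+1)
  5. substitute 'y' -> 'h'  (+1)
Edit distance = 3
Max length = max(5, 4) = 5
Similarity = 1 - 3/5
= 0.4000


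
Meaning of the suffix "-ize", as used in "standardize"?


Suffix: -ize
As in: standardize -> standard + -ize
Meaning = to make


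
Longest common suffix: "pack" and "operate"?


Word 1: "pack"
Word 2: "operate"
Comparing from end:
  Pos -1: 'k' != 'e' (stop)
LCS = "" (length 0)


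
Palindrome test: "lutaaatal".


Word: "lutaaatal"
Reversed: "lataaatul"
Forward == Backward? lutaaatal != lataaatul
Palindrome = No


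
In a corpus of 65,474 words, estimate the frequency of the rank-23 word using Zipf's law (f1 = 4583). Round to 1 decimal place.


Zipf's law: f(r) = f(1) / r
f(1) = 4583
f(23) = 4583 / 23
= 199.3 occurrences


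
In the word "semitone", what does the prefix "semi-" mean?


Prefix: semi-
As in: semitone -> semi- + tone
Meaning = half


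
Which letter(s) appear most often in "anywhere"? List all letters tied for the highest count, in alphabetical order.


Word: "anywhere"
Letter counts:
  'a': 1
  'e': 2
  'h': 1
  'n': 1
  'r': 1
  'w': 1
  'y': 1
Maximum count = 2
Most frequent = 'e' (2 times each)


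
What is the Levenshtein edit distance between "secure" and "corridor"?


Word 1: "secure" (length 6)
Word 2: "corridor" (length 8)
One optimal edit sequence (insert/delete/substitute each cost 1):
  1. insert 'c'  (+1)
  2. insert 'o'  (+1)
  3. substitute 's' -> 'r'  (+1)
  4. substitute 'e' -> 'r'  (+1)
  5. substitute 'c' -> 'i'  (+1)
  6. substitute 'u' -> 'd'  (+1)
  7. substitute 'r' -> 'o'  (+1)
  8. substitute 'e' -> 'r'  (+1)
Total edit operations: 8
Edit distance = 8


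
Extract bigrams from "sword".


Word: "sword" (length 5)
Number of bigrams = 5 - 2 + 1 = 4
  Position 0: "sw"
  Position 1: "wo"
  Position 2: "or"
  Position 3: "rd"
Bigrams = "sw", "wo", "or", "rd"


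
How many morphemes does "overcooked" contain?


Word: "overcooked"
Morphemes: over- | cook | -ed
Each morpheme carries meaning
= 3 morphemes


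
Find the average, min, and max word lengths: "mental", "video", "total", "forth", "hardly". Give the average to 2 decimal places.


Lengths: "mental"=6, "video"=5, "total"=5, "forth"=5, "hardly"=6
Sum = 27, Count = 5
Average = 27/5 = 5.40
= avg=5.40, min=5, max=6


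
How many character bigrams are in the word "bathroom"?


Word: "bathroom" (length 8)
Number of 2-grams = length - 2 + 1 = 8 - 2 + 1
= 7


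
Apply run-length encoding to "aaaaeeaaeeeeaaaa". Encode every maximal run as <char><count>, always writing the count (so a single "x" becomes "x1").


String: "aaaaeeaaeeeeaaaa"
Scanning for consecutive runs:
  'a' x 4
  'e' x 2
  'a' x 2
  'e' x 4
  'a' x 4
RLE = "a4e2a2e4a4"


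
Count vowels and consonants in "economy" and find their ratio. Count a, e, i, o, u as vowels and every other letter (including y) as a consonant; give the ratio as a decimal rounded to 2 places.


Word: "economy"
Vowels (a,e,i,o,u): 3
Consonants: 4
Ratio = 3/4
= 0.75


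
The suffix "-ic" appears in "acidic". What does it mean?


Suffix: -ic
Example: acidic (acid + -ic)
Meaning = relating to


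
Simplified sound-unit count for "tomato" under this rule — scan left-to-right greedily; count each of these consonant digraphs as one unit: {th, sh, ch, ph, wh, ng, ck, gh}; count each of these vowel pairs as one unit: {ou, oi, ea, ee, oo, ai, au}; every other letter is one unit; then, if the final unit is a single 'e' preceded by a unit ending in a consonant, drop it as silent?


Word: "tomato" (6 letters)
Left-to-right scan:
  [1] 't' (letter)
  [2] 'o' (letter)
  [3] 'm' (letter)
  [4] 'a' (letter)
  [5] 't' (letter)
  [6] 'o' (letter)
Units from scan: 6
Sound units = 6 units
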